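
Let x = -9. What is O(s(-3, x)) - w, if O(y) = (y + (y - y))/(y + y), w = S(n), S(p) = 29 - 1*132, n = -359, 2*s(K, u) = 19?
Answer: 207/2 ≈ 103.50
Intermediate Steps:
s(K, u) = 19/2 (s(K, u) = (½)*19 = 19/2)
S(p) = -103 (S(p) = 29 - 132 = -103)
w = -103
O(y) = ½ (O(y) = (y + 0)/((2*y)) = y*(1/(2*y)) = ½)
O(s(-3, x)) - w = ½ - 1*(-103) = ½ + 103 = 207/2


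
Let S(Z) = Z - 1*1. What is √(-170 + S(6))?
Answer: I*√165 ≈ 12.845*I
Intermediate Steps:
S(Z) = -1 + Z (S(Z) = Z - 1 = -1 + Z)
√(-170 + S(6)) = √(-170 + (-1 + 6)) = √(-170 + 5) = √(-165) = I*√165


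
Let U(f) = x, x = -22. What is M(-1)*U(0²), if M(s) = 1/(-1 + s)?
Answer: 11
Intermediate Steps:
U(f) = -22
M(-1)*U(0²) = -22/(-1 - 1) = -22/(-2) = -½*(-22) = 11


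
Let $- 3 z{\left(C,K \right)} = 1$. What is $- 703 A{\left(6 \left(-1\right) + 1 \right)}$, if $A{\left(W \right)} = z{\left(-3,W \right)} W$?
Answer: $- \frac{3515}{3} \approx -1171.7$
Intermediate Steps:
$z{\left(C,K \right)} = - \frac{1}{3}$ ($z{\left(C,K \right)} = \left(- \frac{1}{3}\right) 1 = - \frac{1}{3}$)
$A{\left(W \right)} = - \frac{W}{3}$
$- 703 A{\left(6 \left(-1\right) + 1 \right)} = - 703 \left(- \frac{6 \left(-1\right) + 1}{3}\right) = - 703 \left(- \frac{-6 + 1}{3}\right) = - 703 \left(\left(- \frac{1}{3}\right) \left(-5\right)\right) = \left(-703\right) \frac{5}{3} = - \frac{3515}{3}$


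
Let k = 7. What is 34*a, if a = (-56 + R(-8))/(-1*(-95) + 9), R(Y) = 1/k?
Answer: -6647/364 ≈ -18.261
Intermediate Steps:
R(Y) = ⅐ (R(Y) = 1/7 = ⅐)
a = -391/728 (a = (-56 + ⅐)/(-1*(-95) + 9) = -391/(7*(95 + 9)) = -391/7/104 = -391/7*1/104 = -391/728 ≈ -0.53709)
34*a = 34*(-391/728) = -6647/364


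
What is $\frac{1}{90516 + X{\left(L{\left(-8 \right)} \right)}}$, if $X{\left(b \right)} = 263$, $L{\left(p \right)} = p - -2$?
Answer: $\frac{1}{90779} \approx 1.1016 \cdot 10^{-5}$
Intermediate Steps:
$L{\left(p \right)} = 2 + p$ ($L{\left(p \right)} = p + 2 = 2 + p$)
$\frac{1}{90516 + X{\left(L{\left(-8 \right)} \right)}} = \frac{1}{90516 + 263} = \frac{1}{90779}$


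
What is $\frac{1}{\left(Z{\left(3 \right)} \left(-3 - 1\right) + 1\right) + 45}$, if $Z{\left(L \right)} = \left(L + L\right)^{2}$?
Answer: $- \frac{1}{98} \approx -0.010204$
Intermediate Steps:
$Z{\left(L \right)} = 4 L^{2}$ ($Z{\left(L \right)} = \left(2 L\right)^{2} = 4 L^{2}$)
$\frac{1}{\left(Z{\left(3 \right)} \left(-3 - 1\right) + 1\right) + 45} = \frac{1}{\left(4 \cdot 3^{2} \left(-3 - 1\right) + 1\right) + 45} = \frac{1}{\left(4 \cdot 9 \left(-4\right) + 1\right) + 45} = \frac{1}{\left(36 \left(-4\right) + 1\right) + 45} = \frac{1}{\left(-144 + 1\right) + 45} = \frac{1}{-143 + 45} = \frac{1}{-98} = - \frac{1}{98}$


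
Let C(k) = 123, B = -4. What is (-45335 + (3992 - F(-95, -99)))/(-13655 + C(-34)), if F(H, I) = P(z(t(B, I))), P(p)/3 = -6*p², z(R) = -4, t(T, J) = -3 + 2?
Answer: 2415/796 ≈ 3.0339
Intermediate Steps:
t(T, J) = -1
P(p) = -18*p² (P(p) = 3*(-6*p²) = -18*p²)
F(H, I) = -288 (F(H, I) = -18*(-4)² = -18*16 = -288)
(-45335 + (3992 - F(-95, -99)))/(-13655 + C(-34)) = (-45335 + (3992 - 1*(-288)))/(-13655 + 123) = (-45335 + (3992 + 288))/(-13532) = (-45335 + 4280)*(-1/13532) = -41055*(-1/13532) = 2415/796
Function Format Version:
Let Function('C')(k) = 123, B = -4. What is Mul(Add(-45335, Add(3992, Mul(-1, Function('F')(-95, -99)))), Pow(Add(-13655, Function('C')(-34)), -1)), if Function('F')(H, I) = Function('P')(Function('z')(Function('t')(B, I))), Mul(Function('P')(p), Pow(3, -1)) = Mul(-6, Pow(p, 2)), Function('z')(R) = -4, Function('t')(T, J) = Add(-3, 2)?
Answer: Rational(2415, 796) ≈ 3.0339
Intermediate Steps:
Function('t')(T, J) = -1
Function('P')(p) = Mul(-18, Pow(p, 2)) (Function('P')(p) = Mul(3, Mul(-6, Pow(p, 2))) = Mul(-18, Pow(p, 2)))
Function('F')(H, I) = -288 (Function('F')(H, I) = Mul(-18, Pow(-4, 2)) = Mul(-18, 16) = -288)
Mul(Add(-45335, Add(3992, Mul(-1, Function('F')(-95, -99)))), Pow(Add(-13655, Function('C')(-34)), -1)) = Mul(Add(-45335, Add(3992, Mul(-1, -288))), Pow(Add(-13655, 123), -1)) = Mul(Add(-45335, Add(3992, 288)), Pow(-13532, -1)) = Mul(Add(-45335, 4280), Rational(-1, 13532)) = Mul(-41055, Rational(-1, 13532)) = Rational(2415, 796)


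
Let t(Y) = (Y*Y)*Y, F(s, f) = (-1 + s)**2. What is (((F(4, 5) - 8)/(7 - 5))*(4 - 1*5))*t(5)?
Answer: -125/2 ≈ -62.500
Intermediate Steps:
t(Y) = Y**3 (t(Y) = Y**2*Y = Y**3)
(((F(4, 5) - 8)/(7 - 5))*(4 - 1*5))*t(5) = ((((-1 + 4)**2 - 8)/(7 - 5))*(4 - 1*5))*5**3 = (((3**2 - 8)/2)*(4 - 5))*125 = (((9 - 8)*(1/2))*(-1))*125 = ((1*(1/2))*(-1))*125 = ((1/2)*(-1))*125 = -1/2*125 = -125/2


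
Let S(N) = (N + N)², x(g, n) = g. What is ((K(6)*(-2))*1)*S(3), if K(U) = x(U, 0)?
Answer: -432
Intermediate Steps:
K(U) = U
S(N) = 4*N² (S(N) = (2*N)² = 4*N²)
((K(6)*(-2))*1)*S(3) = ((6*(-2))*1)*(4*3²) = (-12*1)*(4*9) = -12*36 = -432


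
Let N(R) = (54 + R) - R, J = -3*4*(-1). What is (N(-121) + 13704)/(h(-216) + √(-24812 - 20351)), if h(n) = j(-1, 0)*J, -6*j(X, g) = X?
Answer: 27516/45167 - 13758*I*√45163/45167 ≈ 0.60921 - 64.733*I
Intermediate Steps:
j(X, g) = -X/6
J = 12 (J = -12*(-1) = 12)
h(n) = 2 (h(n) = -⅙*(-1)*12 = (⅙)*12 = 2)
N(R) = 54
(N(-121) + 13704)/(h(-216) + √(-24812 - 20351)) = (54 + 13704)/(2 + √(-24812 - 20351)) = 13758/(2 + √(-45163)) = 13758/(2 + I*√45163)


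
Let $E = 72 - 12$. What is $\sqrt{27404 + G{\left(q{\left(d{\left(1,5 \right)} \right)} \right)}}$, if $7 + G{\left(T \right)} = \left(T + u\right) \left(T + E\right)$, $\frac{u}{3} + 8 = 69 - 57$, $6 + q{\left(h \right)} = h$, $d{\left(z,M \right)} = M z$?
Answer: $\sqrt{28046} \approx 167.47$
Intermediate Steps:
$q{\left(h \right)} = -6 + h$
$u = 12$ ($u = -24 + 3 \left(69 - 57\right) = -24 + 3 \cdot 12 = -24 + 36 = 12$)
$E = 60$
$G{\left(T \right)} = -7 + \left(12 + T\right) \left(60 + T\right)$ ($G{\left(T \right)} = -7 + \left(T + 12\right) \left(T + 60\right) = -7 + \left(12 + T\right) \left(60 + T\right)$)
$\sqrt{27404 + G{\left(q{\left(d{\left(1,5 \right)} \right)} \right)}} = \sqrt{27404 + \left(713 + \left(-6 + 5 \cdot 1\right)^{2} + 72 \left(-6 + 5 \cdot 1\right)\right)} = \sqrt{27404 + \left(713 + \left(-6 + 5\right)^{2} + 72 \left(-6 + 5\right)\right)} = \sqrt{27404 + \left(713 + \left(-1\right)^{2} + 72 \left(-1\right)\right)} = \sqrt{27404 + \left(713 + 1 - 72\right)} = \sqrt{27404 + 642} = \sqrt{28046}$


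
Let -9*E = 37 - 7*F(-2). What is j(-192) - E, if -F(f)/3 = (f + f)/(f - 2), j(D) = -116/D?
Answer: 1015/144 ≈ 7.0486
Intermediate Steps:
F(f) = -6*f/(-2 + f) (F(f) = -3*(f + f)/(f - 2) = -3*2*f/(-2 + f) = -6*f/(-2 + f))
E = -58/9 (E = -(37 - (-42)*(-2)/(-2 - 2))/9 = -(37 - (-42)*(-2)/(-4))/9 = -(37 - (-42)*(-2)*(-1)/4)/9 = -(37 - 7*(-3))/9 = -(37 + 21)/9 = -⅑*58 = -58/9 ≈ -6.4444)
j(-192) - E = -116/(-192) - 1*(-58/9) = -116*(-1/192) + 58/9 = 29/48 + 58/9 = 1015/144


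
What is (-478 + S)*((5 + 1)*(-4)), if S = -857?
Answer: 32040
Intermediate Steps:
(-478 + S)*((5 + 1)*(-4)) = (-478 - 857)*((5 + 1)*(-4)) = -8010*(-4) = -1335*(-24) = 32040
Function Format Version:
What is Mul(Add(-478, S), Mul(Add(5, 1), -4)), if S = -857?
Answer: 32040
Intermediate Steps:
Mul(Add(-478, S), Mul(Add(5, 1), -4)) = Mul(Add(-478, -857), Mul(Add(5, 1), -4)) = Mul(-1335, Mul(6, -4)) = Mul(-1335, -24) = 32040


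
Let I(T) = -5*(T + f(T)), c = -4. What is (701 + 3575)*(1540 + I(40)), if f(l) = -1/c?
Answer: 5724495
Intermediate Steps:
f(l) = ¼ (f(l) = -1/(-4) = -1*(-¼) = ¼)
I(T) = -5/4 - 5*T (I(T) = -5*(T + ¼) = -5*(¼ + T) = -5/4 - 5*T)
(701 + 3575)*(1540 + I(40)) = (701 + 3575)*(1540 + (-5/4 - 5*40)) = 4276*(1540 + (-5/4 - 200)) = 4276*(1540 - 805/4) = 4276*(5355/4) = 5724495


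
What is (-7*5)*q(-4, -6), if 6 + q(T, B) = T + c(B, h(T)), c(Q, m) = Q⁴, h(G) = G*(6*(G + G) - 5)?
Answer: -45010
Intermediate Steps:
h(G) = G*(-5 + 12*G) (h(G) = G*(6*(2*G) - 5) = G*(12*G - 5) = G*(-5 + 12*G))
q(T, B) = -6 + T + B⁴ (q(T, B) = -6 + (T + B⁴) = -6 + T + B⁴)
(-7*5)*q(-4, -6) = (-7*5)*(-6 - 4 + (-6)⁴) = -35*(-6 - 4 + 1296) = -35*1286 = -45010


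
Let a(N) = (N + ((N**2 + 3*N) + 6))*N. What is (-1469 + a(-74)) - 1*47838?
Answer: -433071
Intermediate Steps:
a(N) = N*(6 + N**2 + 4*N) (a(N) = (N + (6 + N**2 + 3*N))*N = (6 + N**2 + 4*N)*N = N*(6 + N**2 + 4*N))
(-1469 + a(-74)) - 1*47838 = (-1469 - 74*(6 + (-74)**2 + 4*(-74))) - 1*47838 = (-1469 - 74*(6 + 5476 - 296)) - 47838 = (-1469 - 74*5186) - 47838 = (-1469 - 383764) - 47838 = -385233 - 47838 = -433071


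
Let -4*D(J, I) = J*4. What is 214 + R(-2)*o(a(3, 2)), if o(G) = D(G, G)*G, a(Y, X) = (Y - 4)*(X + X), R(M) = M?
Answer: 246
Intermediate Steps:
D(J, I) = -J (D(J, I) = -J*4/4 = -J)
a(Y, X) = 2*X*(-4 + Y) (a(Y, X) = (-4 + Y)*(2*X) = 2*X*(-4 + Y))
o(G) = -G**2 (o(G) = (-G)*G = -G**2)
214 + R(-2)*o(a(3, 2)) = 214 - (-2)*(2*2*(-4 + 3))**2 = 214 - (-2)*(2*2*(-1))**2 = 214 - (-2)*(-4)**2 = 214 - (-2)*16 = 214 - 2*(-16) = 214 + 32 = 246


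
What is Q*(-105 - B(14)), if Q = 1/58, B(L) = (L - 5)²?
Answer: -93/29 ≈ -3.2069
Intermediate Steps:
B(L) = (-5 + L)²
Q = 1/58 ≈ 0.017241
Q*(-105 - B(14)) = (-105 - (-5 + 14)²)/58 = (-105 - 1*9²)/58 = (-105 - 1*81)/58 = (-105 - 81)/58 = (1/58)*(-186) = -93/29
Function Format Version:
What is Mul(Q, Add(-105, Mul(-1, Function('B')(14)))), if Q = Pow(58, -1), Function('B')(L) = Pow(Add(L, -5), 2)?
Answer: Rational(-93, 29) ≈ -3.2069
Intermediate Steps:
Function('B')(L) = Pow(Add(-5, L), 2)
Q = Rational(1, 58) ≈ 0.017241
Mul(Q, Add(-105, Mul(-1, Function('B')(14)))) = Mul(Rational(1, 58), Add(-105, Mul(-1, Pow(Add(-5, 14), 2)))) = Mul(Rational(1, 58), Add(-105, Mul(-1, Pow(9, 2)))) = Mul(Rational(1, 58), Add(-105, Mul(-1, 81))) = Mul(Rational(1, 58), Add(-105, -81)) = Mul(Rational(1, 58), -186) = Rational(-93, 29)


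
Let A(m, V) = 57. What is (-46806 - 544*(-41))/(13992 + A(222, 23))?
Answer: -24502/14049 ≈ -1.7440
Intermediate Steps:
(-46806 - 544*(-41))/(13992 + A(222, 23)) = (-46806 - 544*(-41))/(13992 + 57) = (-46806 + 22304)/14049 = -24502*1/14049 = -24502/14049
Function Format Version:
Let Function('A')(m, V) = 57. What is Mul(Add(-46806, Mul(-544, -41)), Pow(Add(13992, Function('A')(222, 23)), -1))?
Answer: Rational(-24502, 14049) ≈ -1.7440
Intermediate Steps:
Mul(Add(-46806, Mul(-544, -41)), Pow(Add(13992, Function('A')(222, 23)), -1)) = Mul(Add(-46806, Mul(-544, -41)), Pow(Add(13992, 57), -1)) = Mul(Add(-46806, 22304), Pow(14049, -1)) = Mul(-24502, Rational(1, 14049)) = Rational(-24502, 14049)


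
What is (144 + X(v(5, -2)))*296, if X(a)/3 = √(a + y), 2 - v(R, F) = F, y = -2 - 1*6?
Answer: 42624 + 1776*I ≈ 42624.0 + 1776.0*I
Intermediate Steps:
y = -8 (y = -2 - 6 = -8)
v(R, F) = 2 - F
X(a) = 3*√(-8 + a) (X(a) = 3*√(a - 8) = 3*√(-8 + a))
(144 + X(v(5, -2)))*296 = (144 + 3*√(-8 + (2 - 1*(-2))))*296 = (144 + 3*√(-8 + (2 + 2)))*296 = (144 + 3*√(-8 + 4))*296 = (144 + 3*√(-4))*296 = (144 + 3*(2*I))*296 = (144 + 6*I)*296 = 42624 + 1776*I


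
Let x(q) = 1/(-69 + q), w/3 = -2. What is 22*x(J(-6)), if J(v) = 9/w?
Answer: -44/141 ≈ -0.31206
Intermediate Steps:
w = -6 (w = 3*(-2) = -6)
J(v) = -3/2 (J(v) = 9/(-6) = 9*(-⅙) = -3/2)
22*x(J(-6)) = 22/(-69 - 3/2) = 22/(-141/2) = 22*(-2/141) = -44/141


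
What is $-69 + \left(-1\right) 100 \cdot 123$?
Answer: $-12369$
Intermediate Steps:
$-69 + \left(-1\right) 100 \cdot 123 = -69 - 12300 = -12369$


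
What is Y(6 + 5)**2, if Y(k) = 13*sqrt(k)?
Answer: 1859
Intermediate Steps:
Y(6 + 5)**2 = (13*sqrt(6 + 5))**2 = (13*sqrt(11))**2 = 1859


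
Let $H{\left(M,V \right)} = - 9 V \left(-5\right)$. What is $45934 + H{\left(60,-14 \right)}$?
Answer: $45304$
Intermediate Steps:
$H{\left(M,V \right)} = 45 V$
$45934 + H{\left(60,-14 \right)} = 45934 + 45 \left(-14\right) = 45934 - 630 = 45304$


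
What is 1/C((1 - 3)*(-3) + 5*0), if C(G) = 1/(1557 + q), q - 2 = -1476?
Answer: 83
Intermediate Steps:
q = -1474 (q = 2 - 1476 = -1474)
C(G) = 1/83 (C(G) = 1/(1557 - 1474) = 1/83)
1/C((1 - 3)*(-3) + 5*0) = 1/(1/83) = 83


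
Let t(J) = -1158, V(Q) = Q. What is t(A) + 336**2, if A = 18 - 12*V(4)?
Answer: 111738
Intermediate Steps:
A = -30 (A = 18 - 12*4 = 18 - 48 = -30)
t(A) + 336**2 = -1158 + 336**2 = -1158 + 112896 = 111738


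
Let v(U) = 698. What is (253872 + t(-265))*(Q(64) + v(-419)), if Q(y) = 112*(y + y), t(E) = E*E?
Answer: 4872474298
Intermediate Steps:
t(E) = E**2
Q(y) = 224*y (Q(y) = 112*(2*y) = 224*y)
(253872 + t(-265))*(Q(64) + v(-419)) = (253872 + (-265)**2)*(224*64 + 698) = (253872 + 70225)*(14336 + 698) = 324097*15034 = 4872474298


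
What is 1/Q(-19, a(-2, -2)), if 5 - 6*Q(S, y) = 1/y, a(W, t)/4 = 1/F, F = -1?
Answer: 8/7 ≈ 1.1429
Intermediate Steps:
a(W, t) = -4 (a(W, t) = 4/(-1) = 4*(-1) = -4)
Q(S, y) = ⅚ - 1/(6*y)
1/Q(-19, a(-2, -2)) = 1/((⅙)*(-1 + 5*(-4))/(-4)) = 1/((⅙)*(-¼)*(-1 - 20)) = 1/((⅙)*(-¼)*(-21)) = 1/(7/8) = 8/7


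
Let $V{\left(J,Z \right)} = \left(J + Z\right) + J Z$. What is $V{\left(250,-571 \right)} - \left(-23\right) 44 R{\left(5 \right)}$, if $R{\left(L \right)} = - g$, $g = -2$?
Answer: $-141047$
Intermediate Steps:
$R{\left(L \right)} = 2$ ($R{\left(L \right)} = \left(-1\right) \left(-2\right) = 2$)
$V{\left(J,Z \right)} = J + Z + J Z$
$V{\left(250,-571 \right)} - \left(-23\right) 44 R{\left(5 \right)} = \left(250 - 571 + 250 \left(-571\right)\right) - \left(-23\right) 44 \cdot 2 = \left(250 - 571 - 142750\right) - \left(-1012\right) 2 = -143071 - -2024 = -143071 + 2024 = -141047$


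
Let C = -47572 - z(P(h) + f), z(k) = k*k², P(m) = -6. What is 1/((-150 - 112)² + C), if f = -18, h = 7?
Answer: 1/34896 ≈ 2.8657e-5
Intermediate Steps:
z(k) = k³
C = -33748 (C = -47572 - (-6 - 18)³ = -47572 - 1*(-24)³ = -47572 - 1*(-13824) = -47572 + 13824 = -33748)
1/((-150 - 112)² + C) = 1/((-150 - 112)² - 33748) = 1/((-262)² - 33748) = 1/(68644 - 33748) = 1/34896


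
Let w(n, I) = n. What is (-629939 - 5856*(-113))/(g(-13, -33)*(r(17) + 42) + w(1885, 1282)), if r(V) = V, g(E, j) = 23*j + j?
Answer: -31789/44843 ≈ -0.70890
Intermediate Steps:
g(E, j) = 24*j
(-629939 - 5856*(-113))/(g(-13, -33)*(r(17) + 42) + w(1885, 1282)) = (-629939 - 5856*(-113))/((24*(-33))*(17 + 42) + 1885) = (-629939 + 661728)/(-792*59 + 1885) = 31789/(-46728 + 1885) = 31789/(-44843) = 31789*(-1/44843) = -31789/44843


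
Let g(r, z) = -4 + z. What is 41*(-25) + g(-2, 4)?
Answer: -1025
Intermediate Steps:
41*(-25) + g(-2, 4) = 41*(-25) + (-4 + 4) = -1025 + 0 = -1025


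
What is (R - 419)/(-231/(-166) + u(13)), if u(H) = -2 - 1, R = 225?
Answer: 32204/267 ≈ 120.61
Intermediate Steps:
u(H) = -3
(R - 419)/(-231/(-166) + u(13)) = (225 - 419)/(-231/(-166) - 3) = -194/(-231*(-1/166) - 3) = -194/(231/166 - 3) = -194/(-267/166) = -194*(-166/267) = 32204/267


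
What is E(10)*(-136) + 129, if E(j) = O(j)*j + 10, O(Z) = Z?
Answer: -14831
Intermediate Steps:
E(j) = 10 + j² (E(j) = j*j + 10 = j² + 10 = 10 + j²)
E(10)*(-136) + 129 = (10 + 10²)*(-136) + 129 = (10 + 100)*(-136) + 129 = 110*(-136) + 129 = -14960 + 129 = -14831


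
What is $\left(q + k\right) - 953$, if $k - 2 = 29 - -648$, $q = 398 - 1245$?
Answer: $-1121$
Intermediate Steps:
$q = -847$ ($q = 398 - 1245 = -847$)
$k = 679$ ($k = 2 + \left(29 - -648\right) = 2 + \left(29 + 648\right) = 2 + 677 = 679$)
$\left(q + k\right) - 953 = \left(-847 + 679\right) - 953 = -168 - 953 = -1121$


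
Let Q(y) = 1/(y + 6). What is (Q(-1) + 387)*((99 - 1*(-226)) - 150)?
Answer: 67760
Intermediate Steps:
Q(y) = 1/(6 + y)
(Q(-1) + 387)*((99 - 1*(-226)) - 150) = (1/(6 - 1) + 387)*((99 - 1*(-226)) - 150) = (1/5 + 387)*((99 + 226) - 150) = (1/5 + 387)*(325 - 150) = (1936/5)*175 = 67760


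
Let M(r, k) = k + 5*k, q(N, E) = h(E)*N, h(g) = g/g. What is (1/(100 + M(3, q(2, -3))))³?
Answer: 1/1404928 ≈ 7.1178e-7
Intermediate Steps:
h(g) = 1
q(N, E) = N (q(N, E) = 1*N = N)
M(r, k) = 6*k
(1/(100 + M(3, q(2, -3))))³ = (1/(100 + 6*2))³ = (1/(100 + 12))³ = (1/112)³ = 1/1404928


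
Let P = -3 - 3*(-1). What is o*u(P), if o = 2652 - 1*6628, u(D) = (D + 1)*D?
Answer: 0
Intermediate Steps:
P = 0 (P = -3 + 3 = 0)
u(D) = D*(1 + D) (u(D) = (1 + D)*D = D*(1 + D))
o = -3976 (o = 2652 - 6628 = -3976)
o*u(P) = -0*(1 + 0) = -0 = -3976*0 = 0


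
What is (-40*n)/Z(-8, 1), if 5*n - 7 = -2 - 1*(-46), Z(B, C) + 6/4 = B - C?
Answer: 272/7 ≈ 38.857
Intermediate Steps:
Z(B, C) = -3/2 + B - C (Z(B, C) = -3/2 + (B - C) = -3/2 + B - C)
n = 51/5 (n = 7/5 + (-2 - 1*(-46))/5 = 7/5 + (-2 + 46)/5 = 7/5 + (⅕)*44 = 7/5 + 44/5 = 51/5 ≈ 10.200)
(-40*n)/Z(-8, 1) = (-40*51/5)/(-3/2 - 8 - 1*1) = -408/(-3/2 - 8 - 1) = -408/(-21/2) = -408*(-2/21) = 272/7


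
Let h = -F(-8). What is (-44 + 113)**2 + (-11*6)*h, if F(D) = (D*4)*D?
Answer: 21657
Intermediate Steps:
F(D) = 4*D**2 (F(D) = (4*D)*D = 4*D**2)
h = -256 (h = -4*(-8)**2 = -4*64 = -1*256 = -256)
(-44 + 113)**2 + (-11*6)*h = (-44 + 113)**2 - 11*6*(-256) = 69**2 - 66*(-256) = 4761 + 16896 = 21657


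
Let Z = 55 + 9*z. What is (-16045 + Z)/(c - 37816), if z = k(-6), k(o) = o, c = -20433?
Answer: 16044/58249 ≈ 0.27544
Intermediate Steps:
z = -6
Z = 1 (Z = 55 + 9*(-6) = 55 - 54 = 1)
(-16045 + Z)/(c - 37816) = (-16045 + 1)/(-20433 - 37816) = -16044/(-58249) = -16044*(-1/58249) = 16044/58249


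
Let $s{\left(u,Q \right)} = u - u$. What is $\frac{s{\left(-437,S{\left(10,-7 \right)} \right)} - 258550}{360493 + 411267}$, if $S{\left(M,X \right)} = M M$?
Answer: $- \frac{25855}{77176} \approx -0.33501$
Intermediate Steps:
$S{\left(M,X \right)} = M^{2}$
$s{\left(u,Q \right)} = 0$
$\frac{s{\left(-437,S{\left(10,-7 \right)} \right)} - 258550}{360493 + 411267} = \frac{0 - 258550}{360493 + 411267} = - \frac{258550}{771760} = \left(-258550\right) \frac{1}{771760} = - \frac{25855}{77176}$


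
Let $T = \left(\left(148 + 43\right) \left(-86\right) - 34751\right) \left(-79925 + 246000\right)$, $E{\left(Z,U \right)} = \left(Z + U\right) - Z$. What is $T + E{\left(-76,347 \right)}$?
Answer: $-8499219928$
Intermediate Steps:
$E{\left(Z,U \right)} = U$ ($E{\left(Z,U \right)} = \left(U + Z\right) - Z = U$)
$T = -8499220275$ ($T = \left(191 \left(-86\right) - 34751\right) 166075 = \left(-16426 - 34751\right) 166075 = \left(-51177\right) 166075 = -8499220275$)
$T + E{\left(-76,347 \right)} = -8499220275 + 347 = -8499219928$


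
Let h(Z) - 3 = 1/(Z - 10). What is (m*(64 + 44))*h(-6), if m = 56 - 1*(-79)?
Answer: 171315/4 ≈ 42829.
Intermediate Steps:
h(Z) = 3 + 1/(-10 + Z) (h(Z) = 3 + 1/(Z - 10) = 3 + 1/(-10 + Z))
m = 135 (m = 56 + 79 = 135)
(m*(64 + 44))*h(-6) = (135*(64 + 44))*((-29 + 3*(-6))/(-10 - 6)) = (135*108)*((-29 - 18)/(-16)) = 14580*(-1/16*(-47)) = 14580*(47/16) = 171315/4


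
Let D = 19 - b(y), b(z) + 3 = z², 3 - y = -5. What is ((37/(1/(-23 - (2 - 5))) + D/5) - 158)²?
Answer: 20539024/25 ≈ 8.2156e+5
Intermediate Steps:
y = 8 (y = 3 - 1*(-5) = 3 + 5 = 8)
b(z) = -3 + z²
D = -42 (D = 19 - (-3 + 8²) = 19 - (-3 + 64) = 19 - 1*61 = 19 - 61 = -42)
((37/(1/(-23 - (2 - 5))) + D/5) - 158)² = ((37/(1/(-23 - (2 - 5))) - 42/5) - 158)² = ((37/(1/(-23 - 1*(-3))) - 42*⅕) - 158)² = ((37/(1/(-23 + 3)) - 42/5) - 158)² = ((37/(1/(-20)) - 42/5) - 158)² = ((37/(-1/20) - 42/5) - 158)² = ((37*(-20) - 42/5) - 158)² = ((-740 - 42/5) - 158)² = (-3742/5 - 158)² = (-4532/5)² = 20539024/25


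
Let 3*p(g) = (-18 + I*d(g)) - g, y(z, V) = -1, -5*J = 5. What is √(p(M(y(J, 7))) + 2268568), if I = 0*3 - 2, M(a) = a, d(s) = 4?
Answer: √20417037/3 ≈ 1506.2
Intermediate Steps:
J = -1 (J = -⅕*5 = -1)
I = -2 (I = 0 - 2 = -2)
p(g) = -26/3 - g/3 (p(g) = ((-18 - 2*4) - g)/3 = ((-18 - 8) - g)/3 = (-26 - g)/3 = -26/3 - g/3)
√(p(M(y(J, 7))) + 2268568) = √((-26/3 - ⅓*(-1)) + 2268568) = √((-26/3 + ⅓) + 2268568) = √(-25/3 + 2268568) = √(6805679/3) = √20417037/3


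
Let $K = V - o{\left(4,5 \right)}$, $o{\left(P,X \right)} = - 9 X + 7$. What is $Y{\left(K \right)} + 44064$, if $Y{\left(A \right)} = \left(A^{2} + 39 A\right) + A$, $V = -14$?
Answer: $45600$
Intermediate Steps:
$o{\left(P,X \right)} = 7 - 9 X$
$K = 24$ ($K = -14 - \left(7 - 45\right) = -14 - -38 = -14 + 38 = 24$)
$Y{\left(A \right)} = A^{2} + 40 A$
$Y{\left(K \right)} + 44064 = 24 \left(40 + 24\right) + 44064 = 24 \cdot 64 + 44064 = 1536 + 44064 = 45600$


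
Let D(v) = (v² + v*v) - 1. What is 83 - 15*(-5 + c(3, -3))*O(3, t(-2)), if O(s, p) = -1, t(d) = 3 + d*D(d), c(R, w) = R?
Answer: 53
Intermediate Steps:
D(v) = -1 + 2*v² (D(v) = (v² + v²) - 1 = 2*v² - 1 = -1 + 2*v²)
t(d) = 3 + d*(-1 + 2*d²)
83 - 15*(-5 + c(3, -3))*O(3, t(-2)) = 83 - 15*(-5 + 3)*(-1) = 83 - (-30)*(-1) = 83 - 15*2 = 83 - 30 = 53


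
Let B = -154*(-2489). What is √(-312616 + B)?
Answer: √70690 ≈ 265.88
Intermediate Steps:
B = 383306
√(-312616 + B) = √(-312616 + 383306) = √70690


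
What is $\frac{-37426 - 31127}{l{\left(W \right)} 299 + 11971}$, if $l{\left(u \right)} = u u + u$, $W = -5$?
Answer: $- \frac{68553}{17951} \approx -3.8189$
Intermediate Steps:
$l{\left(u \right)} = u + u^{2}$ ($l{\left(u \right)} = u^{2} + u = u + u^{2}$)
$\frac{-37426 - 31127}{l{\left(W \right)} 299 + 11971} = \frac{-37426 - 31127}{- 5 \left(1 - 5\right) 299 + 11971} = - \frac{68553}{\left(-5\right) \left(-4\right) 299 + 11971} = - \frac{68553}{20 \cdot 299 + 11971} = - \frac{68553}{5980 + 11971} = - \frac{68553}{17951}$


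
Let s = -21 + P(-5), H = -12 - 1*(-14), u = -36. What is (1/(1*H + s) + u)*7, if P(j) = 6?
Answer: -3283/13 ≈ -252.54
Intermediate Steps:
H = 2 (H = -12 + 14 = 2)
s = -15 (s = -21 + 6 = -15)
(1/(1*H + s) + u)*7 = (1/(1*2 - 15) - 36)*7 = (1/(2 - 15) - 36)*7 = (1/(-13) - 36)*7 = (-1/13 - 36)*7 = -469/13*7 = -3283/13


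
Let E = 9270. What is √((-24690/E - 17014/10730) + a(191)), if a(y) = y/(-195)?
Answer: I*√2428430360319015/21551205 ≈ 2.2866*I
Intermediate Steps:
a(y) = -y/195 (a(y) = y*(-1/195) = -y/195)
√((-24690/E - 17014/10730) + a(191)) = √((-24690/9270 - 17014/10730) - 1/195*191) = √((-24690*1/9270 - 17014*1/10730) - 191/195) = √((-823/309 - 8507/5365) - 191/195) = √(-7044058/1657785 - 191/195) = √(-112681883/21551205) = I*√2428430360319015/21551205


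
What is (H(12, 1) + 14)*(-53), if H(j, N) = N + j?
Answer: -1431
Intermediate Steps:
(H(12, 1) + 14)*(-53) = ((1 + 12) + 14)*(-53) = (13 + 14)*(-53) = 27*(-53) = -1431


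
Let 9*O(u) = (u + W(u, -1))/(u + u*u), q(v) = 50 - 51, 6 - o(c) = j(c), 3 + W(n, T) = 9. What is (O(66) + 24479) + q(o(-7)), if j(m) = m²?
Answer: 54120862/2211 ≈ 24478.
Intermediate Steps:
W(n, T) = 6 (W(n, T) = -3 + 9 = 6)
o(c) = 6 - c²
q(v) = -1
O(u) = (6 + u)/(9*(u + u²)) (O(u) = ((u + 6)/(u + u*u))/9 = ((6 + u)/(u + u²))/9 = (6 + u)/(9*(u + u²)))
(O(66) + 24479) + q(o(-7)) = ((⅑)*(6 + 66)/(66*(1 + 66)) + 24479) - 1 = ((⅑)*(1/66)*72/67 + 24479) - 1 = ((⅑)*(1/66)*(1/67)*72 + 24479) - 1 = (4/2211 + 24479) - 1 = 54123073/2211 - 1 = 54120862/2211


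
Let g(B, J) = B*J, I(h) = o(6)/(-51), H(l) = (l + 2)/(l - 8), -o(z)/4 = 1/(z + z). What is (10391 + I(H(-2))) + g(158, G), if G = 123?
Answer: 4563226/153 ≈ 29825.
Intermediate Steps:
o(z) = -2/z (o(z) = -4/(z + z) = -4*1/(2*z) = -2/z)
H(l) = (2 + l)/(-8 + l)
I(h) = 1/153 (I(h) = -2/6/(-51) = -2*1/6*(-1/51) = -1/3*(-1/51) = 1/153)
(10391 + I(H(-2))) + g(158, G) = (10391 + 1/153) + 158*123 = 1589824/153 + 19434 = 4563226/153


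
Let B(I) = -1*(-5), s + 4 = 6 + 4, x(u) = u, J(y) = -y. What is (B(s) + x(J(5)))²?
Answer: 0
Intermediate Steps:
s = 6 (s = -4 + (6 + 4) = -4 + 10 = 6)
B(I) = 5
(B(s) + x(J(5)))² = (5 - 1*5)² = (5 - 5)² = 0² = 0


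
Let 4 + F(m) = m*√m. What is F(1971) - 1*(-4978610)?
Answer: 4978606 + 5913*√219 ≈ 5.0661e+6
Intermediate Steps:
F(m) = -4 + m^(3/2) (F(m) = -4 + m*√m = -4 + m^(3/2))
F(1971) - 1*(-4978610) = (-4 + 1971^(3/2)) - 1*(-4978610) = (-4 + 5913*√219) + 4978610 = 4978606 + 5913*√219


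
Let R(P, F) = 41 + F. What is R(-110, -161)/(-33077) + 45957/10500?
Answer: 507126563/115769500 ≈ 4.3805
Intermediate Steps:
R(-110, -161)/(-33077) + 45957/10500 = (41 - 161)/(-33077) + 45957/10500 = -120*(-1/33077) + 45957*(1/10500) = 120/33077 + 15319/3500 = 507126563/115769500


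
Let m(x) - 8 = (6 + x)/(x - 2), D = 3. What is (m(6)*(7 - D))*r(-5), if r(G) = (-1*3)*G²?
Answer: -3300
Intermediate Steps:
m(x) = 8 + (6 + x)/(-2 + x) (m(x) = 8 + (6 + x)/(x - 2) = 8 + (6 + x)/(-2 + x))
r(G) = -3*G²
(m(6)*(7 - D))*r(-5) = (((-10 + 9*6)/(-2 + 6))*(7 - 1*3))*(-3*(-5)²) = (((-10 + 54)/4)*(7 - 3))*(-3*25) = (((¼)*44)*4)*(-75) = (11*4)*(-75) = 44*(-75) = -3300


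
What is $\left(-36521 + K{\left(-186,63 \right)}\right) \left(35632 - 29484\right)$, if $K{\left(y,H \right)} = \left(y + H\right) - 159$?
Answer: $-226264844$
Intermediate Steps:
$K{\left(y,H \right)} = -159 + H + y$ ($K{\left(y,H \right)} = \left(H + y\right) - 159 = -159 + H + y$)
$\left(-36521 + K{\left(-186,63 \right)}\right) \left(35632 - 29484\right) = \left(-36521 - 282\right) \left(35632 - 29484\right) = \left(-36521 - 282\right) 6148 = \left(-36803\right) 6148 = -226264844$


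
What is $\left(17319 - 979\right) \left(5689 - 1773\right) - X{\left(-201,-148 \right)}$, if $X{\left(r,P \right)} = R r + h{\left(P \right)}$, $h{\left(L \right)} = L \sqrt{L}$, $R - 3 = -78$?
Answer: $63972365 + 296 i \sqrt{37} \approx 6.3972 \cdot 10^{7} + 1800.5 i$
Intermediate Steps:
$R = -75$ ($R = 3 - 78 = -75$)
$h{\left(L \right)} = L^{\frac{3}{2}}$
$X{\left(r,P \right)} = P^{\frac{3}{2}} - 75 r$ ($X{\left(r,P \right)} = - 75 r + P^{\frac{3}{2}} = P^{\frac{3}{2}} - 75 r$)
$\left(17319 - 979\right) \left(5689 - 1773\right) - X{\left(-201,-148 \right)} = \left(17319 - 979\right) \left(5689 - 1773\right) - \left(\left(-148\right)^{\frac{3}{2}} - -15075\right) = 16340 \cdot 3916 - \left(- 296 i \sqrt{37} + 15075\right) = 63987440 - \left(15075 - 296 i \sqrt{37}\right) = 63972365 + 296 i \sqrt{37}$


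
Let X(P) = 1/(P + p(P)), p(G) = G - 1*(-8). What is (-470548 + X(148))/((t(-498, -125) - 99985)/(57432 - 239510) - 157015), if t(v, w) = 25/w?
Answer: 65114092990245/21727546660448 ≈ 2.9968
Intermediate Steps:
p(G) = 8 + G (p(G) = G + 8 = 8 + G)
X(P) = 1/(8 + 2*P) (X(P) = 1/(P + (8 + P)) = 1/(8 + 2*P))
(-470548 + X(148))/((t(-498, -125) - 99985)/(57432 - 239510) - 157015) = (-470548 + 1/(2*(4 + 148)))/((25/(-125) - 99985)/(57432 - 239510) - 157015) = (-470548 + (½)/152)/((25*(-1/125) - 99985)/(-182078) - 157015) = (-470548 + (½)*(1/152))/((-⅕ - 99985)*(-1/182078) - 157015) = (-470548 + 1/304)/(-499926/5*(-1/182078) - 157015) = -143046591/(304*(249963/455195 - 157015)) = -143046591/(304*(-71472192962/455195)) = -143046591/304*(-455195/71472192962) = 65114092990245/21727546660448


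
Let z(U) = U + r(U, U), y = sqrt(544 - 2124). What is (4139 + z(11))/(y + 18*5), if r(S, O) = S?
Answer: 37449/968 - 4161*I*sqrt(395)/4840 ≈ 38.687 - 17.086*I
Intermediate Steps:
y = 2*I*sqrt(395) (y = sqrt(-1580) = 2*I*sqrt(395) ≈ 39.749*I)
z(U) = 2*U (z(U) = U + U = 2*U)
(4139 + z(11))/(y + 18*5) = (4139 + 2*11)/(2*I*sqrt(395) + 18*5) = (4139 + 22)/(2*I*sqrt(395) + 90) = 4161/(90 + 2*I*sqrt(395))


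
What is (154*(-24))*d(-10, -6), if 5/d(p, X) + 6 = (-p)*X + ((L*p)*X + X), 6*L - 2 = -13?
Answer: 1320/13 ≈ 101.54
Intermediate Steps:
L = -11/6 (L = ⅓ + (⅙)*(-13) = ⅓ - 13/6 = -11/6 ≈ -1.8333)
d(p, X) = 5/(-6 + X - 17*X*p/6) (d(p, X) = 5/(-6 + ((-p)*X + ((-11*p/6)*X + X))) = 5/(-6 + (-X*p + (-11*X*p/6 + X))) = 5/(-6 + (-X*p + (X - 11*X*p/6))) = 5/(-6 + (X - 17*X*p/6)) = 5/(-6 + X - 17*X*p/6))
(154*(-24))*d(-10, -6) = (154*(-24))*(-30/(36 - 6*(-6) + 17*(-6)*(-10))) = -(-110880)/(36 + 36 + 1020) = -(-110880)/1092 = -3696*(-5/182) = 1320/13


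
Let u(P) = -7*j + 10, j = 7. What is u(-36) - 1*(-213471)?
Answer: 213432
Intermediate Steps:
u(P) = -39 (u(P) = -7*7 + 10 = -49 + 10 = -39)
u(-36) - 1*(-213471) = -39 - 1*(-213471) = -39 + 213471 = 213432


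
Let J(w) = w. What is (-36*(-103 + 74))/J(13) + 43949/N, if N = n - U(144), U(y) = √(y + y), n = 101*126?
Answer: 9797080963/116964458 + 43949*√2/13495899 ≈ 83.766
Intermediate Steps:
n = 12726
U(y) = √2*√y (U(y) = √(2*y) = √2*√y)
N = 12726 - 12*√2 (N = 12726 - √2*√144 = 12726 - √2*12 = 12726 - 12*√2 ≈ 12709.)
(-36*(-103 + 74))/J(13) + 43949/N = -36*(-103 + 74)/13 + 43949/(12726 - 12*√2) = -36*(-29)*(1/13) + 43949/(12726 - 12*√2) = 1044*(1/13) + 43949/(12726 - 12*√2) = 1044/13 + 43949/(12726 - 12*√2)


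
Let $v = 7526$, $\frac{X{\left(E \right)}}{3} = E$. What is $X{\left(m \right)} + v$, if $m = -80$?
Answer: $7286$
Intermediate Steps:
$X{\left(E \right)} = 3 E$
$X{\left(m \right)} + v = 3 \left(-80\right) + 7526 = -240 + 7526 = 7286$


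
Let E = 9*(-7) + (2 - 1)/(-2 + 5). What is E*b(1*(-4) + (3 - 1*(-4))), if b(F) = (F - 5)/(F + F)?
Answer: 188/9 ≈ 20.889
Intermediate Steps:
E = -188/3 (E = -63 + 1/3 = -188/3 ≈ -62.667)
b(F) = (-5 + F)/(2*F) (b(F) = (-5 + F)/((2*F)) = (-5 + F)*(1/(2*F)) = (-5 + F)/(2*F))
E*b(1*(-4) + (3 - 1*(-4))) = -94*(-5 + (1*(-4) + (3 - 1*(-4))))/(3*(1*(-4) + (3 - 1*(-4)))) = -94*(-5 + (-4 + (3 + 4)))/(3*(-4 + (3 + 4))) = -94*(-5 + (-4 + 7))/(3*(-4 + 7)) = -94*(-5 + 3)/(3*3) = -94*(-2)/(3*3) = -188/3*(-1/3) = 188/9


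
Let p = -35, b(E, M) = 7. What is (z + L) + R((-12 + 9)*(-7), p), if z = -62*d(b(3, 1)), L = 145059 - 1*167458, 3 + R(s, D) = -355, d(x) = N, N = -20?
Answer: -21517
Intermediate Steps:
d(x) = -20
R(s, D) = -358 (R(s, D) = -3 - 355 = -358)
L = -22399 (L = 145059 - 167458 = -22399)
z = 1240 (z = -62*(-20) = 1240)
(z + L) + R((-12 + 9)*(-7), p) = (1240 - 22399) - 358 = -21159 - 358 = -21517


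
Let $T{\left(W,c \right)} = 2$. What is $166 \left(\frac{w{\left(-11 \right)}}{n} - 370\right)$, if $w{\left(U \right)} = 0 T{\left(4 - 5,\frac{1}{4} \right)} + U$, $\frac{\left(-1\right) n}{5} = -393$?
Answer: $- \frac{120692126}{1965} \approx -61421.0$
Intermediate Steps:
$n = 1965$ ($n = \left(-5\right) \left(-393\right) = 1965$)
$w{\left(U \right)} = U$ ($w{\left(U \right)} = 0 \cdot 2 + U = 0 + U = U$)
$166 \left(\frac{w{\left(-11 \right)}}{n} - 370\right) = 166 \left(- \frac{11}{1965} - 370\right) = 166 \left(- \frac{727061}{1965}\right) = - \frac{120692126}{1965}$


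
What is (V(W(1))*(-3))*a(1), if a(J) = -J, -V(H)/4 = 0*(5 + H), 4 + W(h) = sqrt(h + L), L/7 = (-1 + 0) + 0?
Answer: 0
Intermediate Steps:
L = -7 (L = 7*((-1 + 0) + 0) = 7*(-1 + 0) = 7*(-1) = -7)
W(h) = -4 + sqrt(-7 + h) (W(h) = -4 + sqrt(h - 7) = -4 + sqrt(-7 + h))
V(H) = 0 (V(H) = -0*(5 + H) = -4*0 = 0)
(V(W(1))*(-3))*a(1) = (0*(-3))*(-1*1) = 0*(-1) = 0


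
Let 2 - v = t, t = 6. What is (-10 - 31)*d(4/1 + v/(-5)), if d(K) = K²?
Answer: -23616/25 ≈ -944.64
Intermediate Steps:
v = -4 (v = 2 - 1*6 = 2 - 6 = -4)
(-10 - 31)*d(4/1 + v/(-5)) = (-10 - 31)*(4/1 - 4/(-5))² = -41*(4*1 - 4*(-⅕))² = -41*(4 + ⅘)² = -41*(24/5)² = -41*576/25 = -23616/25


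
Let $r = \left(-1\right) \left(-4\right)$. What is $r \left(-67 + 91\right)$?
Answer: $96$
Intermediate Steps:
$r = 4$
$r \left(-67 + 91\right) = 4 \left(-67 + 91\right) = 4 \cdot 24 = 96$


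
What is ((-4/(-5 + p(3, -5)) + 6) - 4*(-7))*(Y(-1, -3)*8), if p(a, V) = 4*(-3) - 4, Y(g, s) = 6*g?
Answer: -11488/7 ≈ -1641.1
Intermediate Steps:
p(a, V) = -16 (p(a, V) = -12 - 4 = -16)
((-4/(-5 + p(3, -5)) + 6) - 4*(-7))*(Y(-1, -3)*8) = ((-4/(-5 - 16) + 6) - 4*(-7))*((6*(-1))*8) = ((-4/(-21) + 6) + 28)*(-6*8) = ((-1/21*(-4) + 6) + 28)*(-48) = ((4/21 + 6) + 28)*(-48) = (130/21 + 28)*(-48) = (718/21)*(-48) = -11488/7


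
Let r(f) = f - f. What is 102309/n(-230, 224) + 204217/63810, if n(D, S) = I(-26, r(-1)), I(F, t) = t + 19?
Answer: 6532217413/1212390 ≈ 5387.9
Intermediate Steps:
r(f) = 0
I(F, t) = 19 + t
n(D, S) = 19 (n(D, S) = 19 + 0 = 19)
102309/n(-230, 224) + 204217/63810 = 102309/19 + 204217/63810 = 6532217413/1212390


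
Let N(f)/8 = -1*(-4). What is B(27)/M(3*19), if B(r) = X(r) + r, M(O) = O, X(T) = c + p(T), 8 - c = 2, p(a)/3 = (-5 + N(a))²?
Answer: 740/19 ≈ 38.947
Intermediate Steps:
N(f) = 32 (N(f) = 8*(-1*(-4)) = 8*4 = 32)
p(a) = 2187 (p(a) = 3*(-5 + 32)² = 3*27² = 3*729 = 2187)
c = 6 (c = 8 - 1*2 = 8 - 2 = 6)
X(T) = 2193 (X(T) = 6 + 2187 = 2193)
B(r) = 2193 + r
B(27)/M(3*19) = (2193 + 27)/((3*19)) = 2220/57 = 2220*(1/57) = 740/19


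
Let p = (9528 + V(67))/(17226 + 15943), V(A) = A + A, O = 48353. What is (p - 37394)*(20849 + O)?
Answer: -85832065764648/33169 ≈ -2.5877e+9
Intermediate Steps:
V(A) = 2*A
p = 9662/33169 (p = (9528 + 2*67)/(17226 + 15943) = (9528 + 134)/33169 = 9662*(1/33169) = 9662/33169 ≈ 0.29130)
(p - 37394)*(20849 + O) = (9662/33169 - 37394)*(20849 + 48353) = -1240311924/33169*69202 = -85832065764648/33169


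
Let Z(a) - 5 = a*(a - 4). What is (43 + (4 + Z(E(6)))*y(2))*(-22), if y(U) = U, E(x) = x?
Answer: -1870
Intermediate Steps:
Z(a) = 5 + a*(-4 + a) (Z(a) = 5 + a*(a - 4) = 5 + a*(-4 + a))
(43 + (4 + Z(E(6)))*y(2))*(-22) = (43 + (4 + (5 + 6² - 4*6))*2)*(-22) = (43 + (4 + (5 + 36 - 24))*2)*(-22) = (43 + (4 + 17)*2)*(-22) = (43 + 21*2)*(-22) = (43 + 42)*(-22) = 85*(-22) = -1870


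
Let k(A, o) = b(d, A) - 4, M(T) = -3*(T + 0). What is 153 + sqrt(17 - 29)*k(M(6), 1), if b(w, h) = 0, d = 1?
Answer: 153 - 8*I*sqrt(3) ≈ 153.0 - 13.856*I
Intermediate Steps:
M(T) = -3*T
k(A, o) = -4 (k(A, o) = 0 - 4 = -4)
153 + sqrt(17 - 29)*k(M(6), 1) = 153 + sqrt(17 - 29)*(-4) = 153 + sqrt(-12)*(-4) = 153 + (2*I*sqrt(3))*(-4) = 153 - 8*I*sqrt(3)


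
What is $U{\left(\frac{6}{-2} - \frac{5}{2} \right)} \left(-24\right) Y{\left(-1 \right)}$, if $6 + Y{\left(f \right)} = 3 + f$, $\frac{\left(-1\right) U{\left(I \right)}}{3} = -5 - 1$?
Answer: $1728$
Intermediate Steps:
$U{\left(I \right)} = 18$ ($U{\left(I \right)} = - 3 \left(-5 - 1\right) = \left(-3\right) \left(-6\right) = 18$)
$Y{\left(f \right)} = -3 + f$ ($Y{\left(f \right)} = -6 + \left(3 + f\right) = -3 + f$)
$U{\left(\frac{6}{-2} - \frac{5}{2} \right)} \left(-24\right) Y{\left(-1 \right)} = 18 \left(-24\right) \left(-3 - 1\right) = \left(-432\right) \left(-4\right) = 1728$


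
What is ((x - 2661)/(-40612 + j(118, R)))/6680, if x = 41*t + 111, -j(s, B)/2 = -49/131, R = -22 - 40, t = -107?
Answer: 908747/35538094320 ≈ 2.5571e-5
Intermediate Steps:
R = -62
j(s, B) = 98/131 (j(s, B) = -(-98)/131 = -2*(-49/131) = 98/131)
x = -4276 (x = 41*(-107) + 111 = -4387 + 111 = -4276)
((x - 2661)/(-40612 + j(118, R)))/6680 = ((-4276 - 2661)/(-40612 + 98/131))/6680 = -6937/(-5320074/131)*(1/6680) = -6937*(-131/5320074)*(1/6680) = (908747/5320074)*(1/6680) = 908747/35538094320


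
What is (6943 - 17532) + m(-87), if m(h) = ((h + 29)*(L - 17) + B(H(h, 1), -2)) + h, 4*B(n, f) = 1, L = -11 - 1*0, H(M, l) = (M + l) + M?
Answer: -36207/4 ≈ -9051.8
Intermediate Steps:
H(M, l) = l + 2*M
L = -11 (L = -11 + 0 = -11)
B(n, f) = ¼ (B(n, f) = (¼)*1 = ¼)
m(h) = -3247/4 - 27*h (m(h) = ((h + 29)*(-11 - 17) + ¼) + h = ((29 + h)*(-28) + ¼) + h = ((-812 - 28*h) + ¼) + h = (-3247/4 - 28*h) + h = -3247/4 - 27*h)
(6943 - 17532) + m(-87) = (6943 - 17532) + (-3247/4 - 27*(-87)) = -10589 + (-3247/4 + 2349) = -10589 + 6149/4 = -36207/4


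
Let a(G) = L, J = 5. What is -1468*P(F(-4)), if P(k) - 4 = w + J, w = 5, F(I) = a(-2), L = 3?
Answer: -20552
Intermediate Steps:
a(G) = 3
F(I) = 3
P(k) = 14 (P(k) = 4 + (5 + 5) = 4 + 10 = 14)
-1468*P(F(-4)) = -1468*14 = -20552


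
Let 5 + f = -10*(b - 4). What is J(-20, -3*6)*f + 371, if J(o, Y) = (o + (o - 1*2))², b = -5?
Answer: 150311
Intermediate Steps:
f = 85 (f = -5 - 10*(-5 - 4) = -5 - 10*(-9) = -5 + 90 = 85)
J(o, Y) = (-2 + 2*o)² (J(o, Y) = (o + (o - 2))² = (o + (-2 + o))² = (-2 + 2*o)²)
J(-20, -3*6)*f + 371 = (4*(-1 - 20)²)*85 + 371 = (4*(-21)²)*85 + 371 = (4*441)*85 + 371 = 1764*85 + 371 = 149940 + 371 = 150311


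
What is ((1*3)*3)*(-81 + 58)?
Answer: -207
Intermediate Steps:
((1*3)*3)*(-81 + 58) = (3*3)*(-23) = 9*(-23) = -207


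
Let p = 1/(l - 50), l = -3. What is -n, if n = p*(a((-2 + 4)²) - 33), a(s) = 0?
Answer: -33/53 ≈ -0.62264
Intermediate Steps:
p = -1/53 (p = 1/(-3 - 50) = 1/(-53) = -1/53 ≈ -0.018868)
n = 33/53 (n = -(0 - 33)/53 = -1/53*(-33) = 33/53 ≈ 0.62264)
-n = -1*33/53 = -33/53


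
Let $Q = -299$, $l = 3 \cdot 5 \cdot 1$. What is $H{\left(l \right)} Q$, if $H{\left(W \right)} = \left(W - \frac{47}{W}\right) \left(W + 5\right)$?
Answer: $- \frac{212888}{3} \approx -70963.0$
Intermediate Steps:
$l = 15$ ($l = 15 \cdot 1 = 15$)
$H{\left(W \right)} = \left(5 + W\right) \left(W - \frac{47}{W}\right)$ ($H{\left(W \right)} = \left(W - \frac{47}{W}\right) \left(5 + W\right) = \left(5 + W\right) \left(W - \frac{47}{W}\right)$)
$H{\left(l \right)} Q = \left(-47 + 15^{2} - \frac{235}{15} + 5 \cdot 15\right) \left(-299\right) = \left(-47 + 225 - \frac{47}{3} + 75\right) \left(-299\right) = \frac{712}{3} \left(-299\right) = - \frac{212888}{3}$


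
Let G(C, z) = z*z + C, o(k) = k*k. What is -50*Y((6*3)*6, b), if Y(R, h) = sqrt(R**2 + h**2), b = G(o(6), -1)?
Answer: -50*sqrt(13033) ≈ -5708.1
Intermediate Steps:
o(k) = k**2
G(C, z) = C + z**2 (G(C, z) = z**2 + C = C + z**2)
b = 37 (b = 6**2 + (-1)**2 = 36 + 1 = 37)
-50*Y((6*3)*6, b) = -50*sqrt(((6*3)*6)**2 + 37**2) = -50*sqrt((18*6)**2 + 1369) = -50*sqrt(108**2 + 1369) = -50*sqrt(11664 + 1369) = -50*sqrt(13033)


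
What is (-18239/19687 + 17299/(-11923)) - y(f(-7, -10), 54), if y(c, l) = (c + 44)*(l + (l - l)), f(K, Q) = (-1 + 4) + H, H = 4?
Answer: -646999219164/234728101 ≈ -2756.4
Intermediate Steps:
f(K, Q) = 7 (f(K, Q) = (-1 + 4) + 4 = 3 + 4 = 7)
y(c, l) = l*(44 + c) (y(c, l) = (44 + c)*(l + 0) = (44 + c)*l = l*(44 + c))
(-18239/19687 + 17299/(-11923)) - y(f(-7, -10), 54) = (-18239/19687 + 17299/(-11923)) - 54*(44 + 7) = (-18239*1/19687 + 17299*(-1/11923)) - 54*51 = (-18239/19687 - 17299/11923) - 1*2754 = -558029010/234728101 - 2754 = -646999219164/234728101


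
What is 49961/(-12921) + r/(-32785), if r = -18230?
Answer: -280484311/84722997 ≈ -3.3106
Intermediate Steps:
49961/(-12921) + r/(-32785) = 49961/(-12921) - 18230/(-32785) = 49961*(-1/12921) - 18230*(-1/32785) = -49961/12921 + 3646/6557 = -280484311/84722997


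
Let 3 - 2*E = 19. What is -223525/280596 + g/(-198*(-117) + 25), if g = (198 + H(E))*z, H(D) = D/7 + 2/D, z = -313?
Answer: -78578832305/22775556426 ≈ -3.4501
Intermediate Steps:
E = -8 (E = 3/2 - ½*19 = 3/2 - 19/2 = -8)
H(D) = 2/D + D/7 (H(D) = D*(⅐) + 2/D = D/7 + 2/D = 2/D + D/7)
g = -1723065/28 (g = (198 + (2/(-8) + (⅐)*(-8)))*(-313) = (198 + (2*(-⅛) - 8/7))*(-313) = (198 + (-¼ - 8/7))*(-313) = (198 - 39/28)*(-313) = (5505/28)*(-313) = -1723065/28 ≈ -61538.)
-223525/280596 + g/(-198*(-117) + 25) = -223525/280596 - 1723065/(28*(-198*(-117) + 25)) = -223525*1/280596 - 1723065/(28*(23166 + 25)) = -223525/280596 - 1723065/28/23191 = -223525/280596 - 1723065/28*1/23191 = -223525/280596 - 1723065/649348 = -78578832305/22775556426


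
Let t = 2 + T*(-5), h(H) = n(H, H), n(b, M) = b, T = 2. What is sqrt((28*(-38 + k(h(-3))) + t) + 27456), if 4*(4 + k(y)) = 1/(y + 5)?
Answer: 3*sqrt(11678)/2 ≈ 162.10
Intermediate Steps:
h(H) = H
k(y) = -4 + 1/(4*(5 + y)) (k(y) = -4 + 1/(4*(y + 5)) = -4 + 1/(4*(5 + y)))
t = -8 (t = 2 + 2*(-5) = 2 - 10 = -8)
sqrt((28*(-38 + k(h(-3))) + t) + 27456) = sqrt((28*(-38 + (-79 - 16*(-3))/(4*(5 - 3))) - 8) + 27456) = sqrt((28*(-38 + (1/4)*(-79 + 48)/2) - 8) + 27456) = sqrt((28*(-38 + (1/4)*(1/2)*(-31)) - 8) + 27456) = sqrt((28*(-38 - 31/8) - 8) + 27456) = sqrt((28*(-335/8) - 8) + 27456) = sqrt((-2345/2 - 8) + 27456) = sqrt(-2361/2 + 27456) = sqrt(52551/2) = 3*sqrt(11678)/2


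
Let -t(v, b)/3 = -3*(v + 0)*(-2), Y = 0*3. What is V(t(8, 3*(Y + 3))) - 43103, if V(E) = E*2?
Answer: -43391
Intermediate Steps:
Y = 0
t(v, b) = -18*v (t(v, b) = -3*(-3*(v + 0))*(-2) = -3*(-3*v)*(-2) = -18*v)
V(E) = 2*E
V(t(8, 3*(Y + 3))) - 43103 = 2*(-18*8) - 43103 = 2*(-144) - 43103 = -288 - 43103 = -43391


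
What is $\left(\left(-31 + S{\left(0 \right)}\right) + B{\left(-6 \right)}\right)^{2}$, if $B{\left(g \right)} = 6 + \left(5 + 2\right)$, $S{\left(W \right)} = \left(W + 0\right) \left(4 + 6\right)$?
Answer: $324$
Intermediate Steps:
$S{\left(W \right)} = 10 W$ ($S{\left(W \right)} = W 10 = 10 W$)
$B{\left(g \right)} = 13$ ($B{\left(g \right)} = 6 + 7 = 13$)
$\left(\left(-31 + S{\left(0 \right)}\right) + B{\left(-6 \right)}\right)^{2} = \left(\left(-31 + 10 \cdot 0\right) + 13\right)^{2} = \left(\left(-31 + 0\right) + 13\right)^{2} = \left(-31 + 13\right)^{2} = \left(-18\right)^{2} = 324$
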